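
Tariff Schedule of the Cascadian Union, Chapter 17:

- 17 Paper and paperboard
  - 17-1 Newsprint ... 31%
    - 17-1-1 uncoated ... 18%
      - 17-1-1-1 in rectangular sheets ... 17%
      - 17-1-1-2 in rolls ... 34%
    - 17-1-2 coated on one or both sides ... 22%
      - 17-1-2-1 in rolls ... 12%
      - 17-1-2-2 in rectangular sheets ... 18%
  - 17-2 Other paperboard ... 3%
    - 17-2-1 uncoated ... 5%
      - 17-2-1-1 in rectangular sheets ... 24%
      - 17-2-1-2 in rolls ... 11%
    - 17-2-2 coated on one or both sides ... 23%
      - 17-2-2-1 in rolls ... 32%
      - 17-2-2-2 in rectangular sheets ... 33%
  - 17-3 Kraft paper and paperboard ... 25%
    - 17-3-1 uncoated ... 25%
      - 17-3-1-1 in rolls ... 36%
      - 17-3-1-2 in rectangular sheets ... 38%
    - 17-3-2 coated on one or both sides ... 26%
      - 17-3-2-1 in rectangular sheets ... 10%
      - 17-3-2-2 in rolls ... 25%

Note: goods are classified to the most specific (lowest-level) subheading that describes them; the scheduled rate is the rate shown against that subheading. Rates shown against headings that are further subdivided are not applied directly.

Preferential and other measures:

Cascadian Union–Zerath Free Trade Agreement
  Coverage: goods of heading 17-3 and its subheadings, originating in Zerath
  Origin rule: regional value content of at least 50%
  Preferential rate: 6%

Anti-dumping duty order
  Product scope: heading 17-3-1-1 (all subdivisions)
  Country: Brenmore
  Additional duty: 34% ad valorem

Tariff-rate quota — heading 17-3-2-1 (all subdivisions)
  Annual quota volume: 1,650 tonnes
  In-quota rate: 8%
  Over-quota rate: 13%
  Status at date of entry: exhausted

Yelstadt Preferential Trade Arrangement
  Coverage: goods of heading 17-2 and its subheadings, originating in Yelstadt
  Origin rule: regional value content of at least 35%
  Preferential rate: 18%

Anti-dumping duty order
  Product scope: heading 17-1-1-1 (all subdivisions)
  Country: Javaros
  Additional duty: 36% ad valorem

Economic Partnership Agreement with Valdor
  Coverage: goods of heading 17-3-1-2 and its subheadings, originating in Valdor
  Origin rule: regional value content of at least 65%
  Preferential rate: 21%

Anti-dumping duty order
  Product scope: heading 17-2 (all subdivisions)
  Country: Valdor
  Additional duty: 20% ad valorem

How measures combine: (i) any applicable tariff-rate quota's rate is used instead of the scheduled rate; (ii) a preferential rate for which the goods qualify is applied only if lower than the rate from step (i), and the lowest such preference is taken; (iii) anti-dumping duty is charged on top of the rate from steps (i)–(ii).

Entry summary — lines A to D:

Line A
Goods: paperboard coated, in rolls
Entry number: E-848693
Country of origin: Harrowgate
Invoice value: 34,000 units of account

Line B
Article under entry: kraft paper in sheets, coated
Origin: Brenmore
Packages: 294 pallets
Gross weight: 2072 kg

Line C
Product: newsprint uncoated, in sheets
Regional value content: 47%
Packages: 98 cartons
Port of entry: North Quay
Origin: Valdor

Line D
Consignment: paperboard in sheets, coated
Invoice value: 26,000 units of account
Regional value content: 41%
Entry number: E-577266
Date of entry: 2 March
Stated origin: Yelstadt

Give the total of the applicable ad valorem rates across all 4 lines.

Line A: paperboard → 17-2; coated → 17-2-2; in rolls → 17-2-2-1. Scheduled 32%. No special measure applies. → 32%.
Line B: kraft paper → 17-3; coated → 17-3-2; in sheets → 17-3-2-1. Scheduled 10%. quota on 17-3-2-1 exhausted → over-quota 13%. → 13%.
Line C: newsprint → 17-1; uncoated → 17-1-1; in sheets → 17-1-1-1. Scheduled 17%. Valdor agreement on 17-3-1-2: 17-1-1-1 not covered. → 17%.
Line D: paperboard → 17-2; coated → 17-2-2; in sheets → 17-2-2-2. Scheduled 33%. Yelstadt agreement on 17-2: RVC ≥ 35% → 18% available; preferential 18%. → 18%.
Sum: 32% + 13% + 17% + 18% = 80%.

80%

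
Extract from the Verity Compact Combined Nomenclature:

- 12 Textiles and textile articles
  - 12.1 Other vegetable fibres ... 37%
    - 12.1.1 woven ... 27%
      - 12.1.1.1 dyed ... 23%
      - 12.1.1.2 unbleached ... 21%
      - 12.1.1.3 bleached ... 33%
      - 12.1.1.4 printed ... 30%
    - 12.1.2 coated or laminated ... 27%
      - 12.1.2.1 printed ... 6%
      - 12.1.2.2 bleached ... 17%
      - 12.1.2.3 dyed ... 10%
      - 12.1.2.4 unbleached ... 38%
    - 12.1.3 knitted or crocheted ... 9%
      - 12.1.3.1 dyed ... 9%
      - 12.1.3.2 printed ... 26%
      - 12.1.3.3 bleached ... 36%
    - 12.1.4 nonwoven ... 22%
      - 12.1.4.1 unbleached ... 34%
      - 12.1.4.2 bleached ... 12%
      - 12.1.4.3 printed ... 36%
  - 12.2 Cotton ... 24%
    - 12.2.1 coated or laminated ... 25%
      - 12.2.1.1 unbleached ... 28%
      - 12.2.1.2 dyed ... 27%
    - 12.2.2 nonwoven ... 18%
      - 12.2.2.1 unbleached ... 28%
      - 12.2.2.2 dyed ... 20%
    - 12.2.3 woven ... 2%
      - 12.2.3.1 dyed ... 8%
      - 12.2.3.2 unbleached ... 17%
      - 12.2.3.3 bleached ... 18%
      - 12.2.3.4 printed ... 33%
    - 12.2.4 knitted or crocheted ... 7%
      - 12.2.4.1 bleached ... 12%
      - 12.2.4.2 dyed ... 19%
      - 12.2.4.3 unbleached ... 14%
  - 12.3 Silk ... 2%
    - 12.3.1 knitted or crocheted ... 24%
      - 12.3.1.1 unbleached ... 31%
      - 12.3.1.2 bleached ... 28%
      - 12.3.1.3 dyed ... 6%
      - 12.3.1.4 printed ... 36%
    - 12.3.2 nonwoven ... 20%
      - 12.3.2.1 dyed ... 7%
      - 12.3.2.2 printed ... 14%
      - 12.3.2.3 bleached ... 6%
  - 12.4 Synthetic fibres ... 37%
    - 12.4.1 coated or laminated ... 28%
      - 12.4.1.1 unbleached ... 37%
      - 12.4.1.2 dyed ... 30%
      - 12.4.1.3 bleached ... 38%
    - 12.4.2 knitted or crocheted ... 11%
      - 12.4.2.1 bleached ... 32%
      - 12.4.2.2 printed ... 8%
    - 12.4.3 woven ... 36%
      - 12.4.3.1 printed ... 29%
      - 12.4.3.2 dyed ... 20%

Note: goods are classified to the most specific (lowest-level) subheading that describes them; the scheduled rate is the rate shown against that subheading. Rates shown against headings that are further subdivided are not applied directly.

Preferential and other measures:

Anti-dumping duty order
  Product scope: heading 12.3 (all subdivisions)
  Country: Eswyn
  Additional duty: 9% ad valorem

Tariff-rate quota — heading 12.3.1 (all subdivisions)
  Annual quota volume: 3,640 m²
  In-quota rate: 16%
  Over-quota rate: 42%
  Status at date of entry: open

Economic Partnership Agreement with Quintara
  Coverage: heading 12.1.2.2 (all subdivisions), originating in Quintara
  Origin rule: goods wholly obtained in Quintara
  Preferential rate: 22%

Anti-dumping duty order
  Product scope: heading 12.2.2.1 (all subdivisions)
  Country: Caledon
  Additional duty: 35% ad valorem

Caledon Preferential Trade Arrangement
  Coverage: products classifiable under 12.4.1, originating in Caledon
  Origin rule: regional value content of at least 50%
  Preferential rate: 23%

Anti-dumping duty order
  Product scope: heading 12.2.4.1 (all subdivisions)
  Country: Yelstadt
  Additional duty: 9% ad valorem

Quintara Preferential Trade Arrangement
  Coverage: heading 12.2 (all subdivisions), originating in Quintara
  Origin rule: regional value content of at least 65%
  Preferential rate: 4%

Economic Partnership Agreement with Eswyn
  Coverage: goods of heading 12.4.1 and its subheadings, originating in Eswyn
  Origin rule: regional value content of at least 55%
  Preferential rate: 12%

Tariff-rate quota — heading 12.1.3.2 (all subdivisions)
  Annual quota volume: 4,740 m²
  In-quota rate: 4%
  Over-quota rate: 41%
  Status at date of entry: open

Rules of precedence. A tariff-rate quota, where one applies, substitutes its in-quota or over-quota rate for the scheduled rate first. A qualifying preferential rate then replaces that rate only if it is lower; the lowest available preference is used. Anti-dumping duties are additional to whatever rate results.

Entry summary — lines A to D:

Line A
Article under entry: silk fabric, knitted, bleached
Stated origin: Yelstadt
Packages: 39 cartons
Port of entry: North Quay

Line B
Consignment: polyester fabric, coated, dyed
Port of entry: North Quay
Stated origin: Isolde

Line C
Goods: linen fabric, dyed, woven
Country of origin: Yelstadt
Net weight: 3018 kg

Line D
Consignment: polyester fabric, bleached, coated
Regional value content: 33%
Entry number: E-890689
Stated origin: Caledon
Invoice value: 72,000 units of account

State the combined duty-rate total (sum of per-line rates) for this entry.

Line A: silk → 12.3; knitted → 12.3.1; bleached → 12.3.1.2. Scheduled 28%. quota on 12.3.1 open → in-quota 16%. → 16%.
Line B: polyester → 12.4; coated → 12.4.1; dyed → 12.4.1.2. Scheduled 30%. No special measure applies. → 30%.
Line C: linen → 12.1; woven → 12.1.1; dyed → 12.1.1.1. Scheduled 23%. No special measure applies. → 23%.
Line D: polyester → 12.4; coated → 12.4.1; bleached → 12.4.1.3. Scheduled 38%. Caledon agreement on 12.4.1: RVC < 50%. → 38%.
Sum: 16% + 30% + 23% + 38% = 107%.

107%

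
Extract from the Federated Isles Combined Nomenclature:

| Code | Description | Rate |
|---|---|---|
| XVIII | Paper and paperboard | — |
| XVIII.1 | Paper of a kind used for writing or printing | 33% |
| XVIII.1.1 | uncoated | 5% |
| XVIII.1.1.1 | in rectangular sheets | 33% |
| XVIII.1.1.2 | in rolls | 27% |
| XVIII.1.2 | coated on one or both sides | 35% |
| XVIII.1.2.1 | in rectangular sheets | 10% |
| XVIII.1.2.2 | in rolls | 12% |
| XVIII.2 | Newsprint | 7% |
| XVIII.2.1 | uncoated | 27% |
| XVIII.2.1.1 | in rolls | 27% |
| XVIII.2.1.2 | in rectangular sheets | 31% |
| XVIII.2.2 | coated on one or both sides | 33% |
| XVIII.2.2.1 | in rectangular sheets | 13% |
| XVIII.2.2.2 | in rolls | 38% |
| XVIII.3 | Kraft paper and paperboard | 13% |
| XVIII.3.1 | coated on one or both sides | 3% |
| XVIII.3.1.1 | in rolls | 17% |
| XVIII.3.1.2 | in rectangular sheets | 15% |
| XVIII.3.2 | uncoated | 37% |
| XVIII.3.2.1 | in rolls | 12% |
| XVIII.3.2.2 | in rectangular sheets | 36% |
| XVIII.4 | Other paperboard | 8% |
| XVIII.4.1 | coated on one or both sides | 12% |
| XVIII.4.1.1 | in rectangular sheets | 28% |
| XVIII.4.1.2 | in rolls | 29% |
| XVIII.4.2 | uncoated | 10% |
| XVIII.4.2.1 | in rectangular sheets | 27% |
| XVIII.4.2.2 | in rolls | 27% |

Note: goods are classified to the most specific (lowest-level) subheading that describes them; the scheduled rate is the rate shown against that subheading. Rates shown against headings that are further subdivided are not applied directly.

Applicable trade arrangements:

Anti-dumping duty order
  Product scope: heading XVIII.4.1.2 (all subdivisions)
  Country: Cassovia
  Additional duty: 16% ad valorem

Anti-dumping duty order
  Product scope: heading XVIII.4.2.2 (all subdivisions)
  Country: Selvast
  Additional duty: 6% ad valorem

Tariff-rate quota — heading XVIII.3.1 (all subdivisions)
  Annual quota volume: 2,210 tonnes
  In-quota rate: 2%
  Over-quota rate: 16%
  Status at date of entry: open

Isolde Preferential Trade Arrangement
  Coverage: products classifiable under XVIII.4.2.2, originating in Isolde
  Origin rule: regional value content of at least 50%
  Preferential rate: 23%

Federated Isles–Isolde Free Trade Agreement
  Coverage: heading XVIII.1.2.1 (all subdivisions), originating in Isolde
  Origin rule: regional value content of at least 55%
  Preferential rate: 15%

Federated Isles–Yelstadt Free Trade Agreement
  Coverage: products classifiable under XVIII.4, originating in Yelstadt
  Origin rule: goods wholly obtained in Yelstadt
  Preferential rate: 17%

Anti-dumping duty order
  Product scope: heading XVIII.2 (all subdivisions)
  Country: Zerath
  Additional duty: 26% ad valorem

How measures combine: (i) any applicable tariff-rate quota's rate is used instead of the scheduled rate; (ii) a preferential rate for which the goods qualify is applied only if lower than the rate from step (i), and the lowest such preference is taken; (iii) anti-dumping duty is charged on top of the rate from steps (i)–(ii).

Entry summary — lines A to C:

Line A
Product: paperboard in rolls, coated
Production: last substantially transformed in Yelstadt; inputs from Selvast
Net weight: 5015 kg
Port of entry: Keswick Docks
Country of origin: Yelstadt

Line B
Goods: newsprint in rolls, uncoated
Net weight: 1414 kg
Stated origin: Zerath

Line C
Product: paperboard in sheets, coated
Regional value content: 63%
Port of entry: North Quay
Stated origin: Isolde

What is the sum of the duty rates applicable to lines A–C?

Line A: paperboard → XVIII.4; coated → XVIII.4.1; in rolls → XVIII.4.1.2. Scheduled 29%. Yelstadt agreement on XVIII.4: not wholly obtained. → 29%.
Line B: newsprint → XVIII.2; uncoated → XVIII.2.1; in rolls → XVIII.2.1.1. Scheduled 27%. anti-dumping (Zerath, XVIII.2): +26%; total 27% + 26% = 53%. → 53%.
Line C: paperboard → XVIII.4; coated → XVIII.4.1; in sheets → XVIII.4.1.1. Scheduled 28%. Isolde agreement on XVIII.4.2.2: XVIII.4.1.1 not covered; Isolde agreement on XVIII.1.2.1: XVIII.4.1.1 not covered. → 28%.
Sum: 29% + 53% + 28% = 110%.

110%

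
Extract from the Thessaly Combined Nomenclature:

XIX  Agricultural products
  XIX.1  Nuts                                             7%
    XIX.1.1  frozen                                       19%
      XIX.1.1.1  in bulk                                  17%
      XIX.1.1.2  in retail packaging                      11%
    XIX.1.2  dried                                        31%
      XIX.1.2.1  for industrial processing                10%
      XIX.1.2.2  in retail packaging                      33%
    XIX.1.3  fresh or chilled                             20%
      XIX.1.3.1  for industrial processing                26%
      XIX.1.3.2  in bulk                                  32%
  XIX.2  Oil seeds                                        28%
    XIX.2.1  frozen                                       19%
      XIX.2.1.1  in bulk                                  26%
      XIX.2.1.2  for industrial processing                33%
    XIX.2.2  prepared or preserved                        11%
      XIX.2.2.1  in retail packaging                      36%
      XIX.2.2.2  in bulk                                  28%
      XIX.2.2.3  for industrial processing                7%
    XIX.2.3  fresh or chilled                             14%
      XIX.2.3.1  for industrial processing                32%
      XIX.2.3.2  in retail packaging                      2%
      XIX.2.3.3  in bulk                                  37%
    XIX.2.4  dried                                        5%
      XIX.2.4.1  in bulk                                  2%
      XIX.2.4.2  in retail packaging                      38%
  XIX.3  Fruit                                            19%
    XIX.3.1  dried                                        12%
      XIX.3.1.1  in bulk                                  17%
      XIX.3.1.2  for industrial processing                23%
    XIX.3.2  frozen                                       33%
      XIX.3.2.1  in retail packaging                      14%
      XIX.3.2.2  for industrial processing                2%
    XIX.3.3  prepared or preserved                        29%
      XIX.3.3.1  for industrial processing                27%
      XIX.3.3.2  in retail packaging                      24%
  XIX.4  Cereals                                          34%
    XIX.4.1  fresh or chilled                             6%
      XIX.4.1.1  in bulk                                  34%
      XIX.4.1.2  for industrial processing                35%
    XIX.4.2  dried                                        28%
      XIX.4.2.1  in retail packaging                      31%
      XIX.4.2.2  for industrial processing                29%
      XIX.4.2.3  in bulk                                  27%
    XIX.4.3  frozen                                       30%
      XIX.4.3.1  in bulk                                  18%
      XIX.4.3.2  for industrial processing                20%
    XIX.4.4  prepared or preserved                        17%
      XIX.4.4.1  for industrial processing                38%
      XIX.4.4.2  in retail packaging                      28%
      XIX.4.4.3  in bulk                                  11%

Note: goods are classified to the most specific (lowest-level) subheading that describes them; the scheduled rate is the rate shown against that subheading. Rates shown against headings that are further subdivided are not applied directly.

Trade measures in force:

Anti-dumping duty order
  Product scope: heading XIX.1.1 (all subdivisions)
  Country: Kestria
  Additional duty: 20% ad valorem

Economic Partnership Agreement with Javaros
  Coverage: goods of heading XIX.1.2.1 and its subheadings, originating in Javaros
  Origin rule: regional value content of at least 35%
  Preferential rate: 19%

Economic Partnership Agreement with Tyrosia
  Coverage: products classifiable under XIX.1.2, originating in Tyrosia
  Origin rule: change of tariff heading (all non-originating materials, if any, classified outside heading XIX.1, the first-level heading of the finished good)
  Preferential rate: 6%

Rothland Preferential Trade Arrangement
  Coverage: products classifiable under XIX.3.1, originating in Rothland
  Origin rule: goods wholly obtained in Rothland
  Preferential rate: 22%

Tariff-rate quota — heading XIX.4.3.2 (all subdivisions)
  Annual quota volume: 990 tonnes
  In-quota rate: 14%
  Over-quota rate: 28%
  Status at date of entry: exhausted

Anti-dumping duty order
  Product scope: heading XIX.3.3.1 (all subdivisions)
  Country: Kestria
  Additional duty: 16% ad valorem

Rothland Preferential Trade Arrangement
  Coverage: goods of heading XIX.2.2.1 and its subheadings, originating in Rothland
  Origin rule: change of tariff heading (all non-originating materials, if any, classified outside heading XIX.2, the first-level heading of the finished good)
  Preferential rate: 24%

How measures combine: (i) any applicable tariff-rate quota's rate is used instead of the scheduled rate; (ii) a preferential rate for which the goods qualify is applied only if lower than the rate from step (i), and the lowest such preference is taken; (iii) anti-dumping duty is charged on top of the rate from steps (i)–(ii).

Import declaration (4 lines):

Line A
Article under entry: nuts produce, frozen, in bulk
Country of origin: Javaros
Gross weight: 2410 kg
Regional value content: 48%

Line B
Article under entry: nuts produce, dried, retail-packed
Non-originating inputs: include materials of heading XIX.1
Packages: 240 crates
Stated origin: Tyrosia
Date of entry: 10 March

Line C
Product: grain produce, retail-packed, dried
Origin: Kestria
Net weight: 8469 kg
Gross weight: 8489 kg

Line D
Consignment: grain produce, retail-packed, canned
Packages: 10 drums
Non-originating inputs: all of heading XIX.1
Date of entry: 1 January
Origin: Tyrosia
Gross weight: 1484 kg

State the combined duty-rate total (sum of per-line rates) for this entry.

Line A: nuts → XIX.1; frozen → XIX.1.1; in bulk → XIX.1.1.1. Scheduled 17%. Javaros agreement on XIX.1.2.1: XIX.1.1.1 not covered. → 17%.
Line B: nuts → XIX.1; dried → XIX.1.2; retail-packed → XIX.1.2.2. Scheduled 33%. Tyrosia agreement on XIX.1.2: CTH not met. → 33%.
Line C: grain → XIX.4; dried → XIX.4.2; retail-packed → XIX.4.2.1. Scheduled 31%. No special measure applies. → 31%.
Line D: grain → XIX.4; canned → XIX.4.4; retail-packed → XIX.4.4.2. Scheduled 28%. Tyrosia agreement on XIX.1.2: XIX.4.4.2 not covered. → 28%.
Sum: 17% + 33% + 31% + 28% = 109%.

109%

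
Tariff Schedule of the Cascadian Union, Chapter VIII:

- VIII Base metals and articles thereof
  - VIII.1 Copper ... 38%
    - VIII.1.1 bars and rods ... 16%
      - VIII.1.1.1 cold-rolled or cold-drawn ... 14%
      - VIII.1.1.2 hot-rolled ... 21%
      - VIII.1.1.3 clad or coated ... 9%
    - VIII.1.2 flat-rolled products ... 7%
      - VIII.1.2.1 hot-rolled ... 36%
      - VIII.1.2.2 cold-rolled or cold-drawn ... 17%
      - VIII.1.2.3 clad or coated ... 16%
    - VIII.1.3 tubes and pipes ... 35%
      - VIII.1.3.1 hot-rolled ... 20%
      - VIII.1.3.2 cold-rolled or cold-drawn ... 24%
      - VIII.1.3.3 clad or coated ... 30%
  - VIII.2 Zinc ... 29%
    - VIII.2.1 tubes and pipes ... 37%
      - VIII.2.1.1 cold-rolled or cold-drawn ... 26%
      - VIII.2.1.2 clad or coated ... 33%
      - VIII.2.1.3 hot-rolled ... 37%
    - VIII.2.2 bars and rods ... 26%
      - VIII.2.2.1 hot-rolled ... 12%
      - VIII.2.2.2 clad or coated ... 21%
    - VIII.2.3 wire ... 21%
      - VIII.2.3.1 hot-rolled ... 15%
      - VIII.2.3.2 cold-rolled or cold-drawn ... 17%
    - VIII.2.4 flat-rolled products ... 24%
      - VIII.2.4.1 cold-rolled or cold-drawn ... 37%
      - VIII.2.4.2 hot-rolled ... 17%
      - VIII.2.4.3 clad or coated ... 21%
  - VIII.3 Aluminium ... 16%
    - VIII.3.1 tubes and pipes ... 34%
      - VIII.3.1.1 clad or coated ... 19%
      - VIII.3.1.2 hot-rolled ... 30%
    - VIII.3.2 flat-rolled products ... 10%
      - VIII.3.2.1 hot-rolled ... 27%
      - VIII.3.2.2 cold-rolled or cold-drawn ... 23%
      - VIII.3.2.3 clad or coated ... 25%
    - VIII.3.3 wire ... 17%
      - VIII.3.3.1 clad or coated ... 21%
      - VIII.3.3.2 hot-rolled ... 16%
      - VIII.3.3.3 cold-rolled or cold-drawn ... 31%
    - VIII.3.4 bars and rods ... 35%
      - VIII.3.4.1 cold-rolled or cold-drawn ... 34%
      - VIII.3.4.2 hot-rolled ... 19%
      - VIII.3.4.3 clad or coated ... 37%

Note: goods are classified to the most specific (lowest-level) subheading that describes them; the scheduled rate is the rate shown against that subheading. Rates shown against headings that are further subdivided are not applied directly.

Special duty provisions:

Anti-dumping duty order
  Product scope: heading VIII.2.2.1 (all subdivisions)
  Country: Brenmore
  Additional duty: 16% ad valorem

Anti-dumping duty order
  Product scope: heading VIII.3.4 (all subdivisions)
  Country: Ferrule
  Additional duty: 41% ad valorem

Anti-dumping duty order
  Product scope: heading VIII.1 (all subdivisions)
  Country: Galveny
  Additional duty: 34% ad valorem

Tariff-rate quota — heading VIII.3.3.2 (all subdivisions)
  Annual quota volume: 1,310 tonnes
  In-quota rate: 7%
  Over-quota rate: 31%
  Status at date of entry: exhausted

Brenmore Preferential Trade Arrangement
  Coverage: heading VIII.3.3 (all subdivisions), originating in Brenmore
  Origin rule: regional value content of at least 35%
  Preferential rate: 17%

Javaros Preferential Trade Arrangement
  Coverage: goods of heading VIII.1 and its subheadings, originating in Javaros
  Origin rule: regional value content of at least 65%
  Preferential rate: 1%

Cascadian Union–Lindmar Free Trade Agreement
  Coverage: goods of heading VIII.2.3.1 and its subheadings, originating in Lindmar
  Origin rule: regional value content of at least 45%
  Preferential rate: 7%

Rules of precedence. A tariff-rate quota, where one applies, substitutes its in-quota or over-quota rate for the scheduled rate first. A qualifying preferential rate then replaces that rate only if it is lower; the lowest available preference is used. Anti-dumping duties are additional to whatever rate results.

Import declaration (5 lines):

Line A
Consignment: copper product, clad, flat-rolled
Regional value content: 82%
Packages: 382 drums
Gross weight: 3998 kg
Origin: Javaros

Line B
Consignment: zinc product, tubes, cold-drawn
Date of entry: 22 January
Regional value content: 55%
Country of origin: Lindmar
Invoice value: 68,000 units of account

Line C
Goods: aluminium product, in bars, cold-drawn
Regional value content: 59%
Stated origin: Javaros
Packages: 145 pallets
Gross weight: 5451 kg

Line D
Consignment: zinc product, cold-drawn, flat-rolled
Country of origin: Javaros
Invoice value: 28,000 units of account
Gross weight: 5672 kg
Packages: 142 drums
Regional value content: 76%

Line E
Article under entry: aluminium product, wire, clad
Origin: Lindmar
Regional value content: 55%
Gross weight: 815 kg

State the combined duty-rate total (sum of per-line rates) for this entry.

119%

Line A: copper → VIII.1; flat-rolled → VIII.1.2; clad → VIII.1.2.3. Scheduled 16%. Javaros agreement on VIII.1: RVC ≥ 65% → 1% available; preferential 1%. → 1%.
Line B: zinc → VIII.2; tubes → VIII.2.1; cold-drawn → VIII.2.1.1. Scheduled 26%. Lindmar agreement on VIII.2.3.1: VIII.2.1.1 not covered. → 26%.
Line C: aluminium → VIII.3; in bars → VIII.3.4; cold-drawn → VIII.3.4.1. Scheduled 34%. Javaros agreement on VIII.1: VIII.3.4.1 not covered. → 34%.
Line D: zinc → VIII.2; flat-rolled → VIII.2.4; cold-drawn → VIII.2.4.1. Scheduled 37%. Javaros agreement on VIII.1: VIII.2.4.1 not covered. → 37%.
Line E: aluminium → VIII.3; wire → VIII.3.3; clad → VIII.3.3.1. Scheduled 21%. Lindmar agreement on VIII.2.3.1: VIII.3.3.1 not covered. → 21%.
Sum: 1% + 26% + 34% + 37% + 21% = 119%.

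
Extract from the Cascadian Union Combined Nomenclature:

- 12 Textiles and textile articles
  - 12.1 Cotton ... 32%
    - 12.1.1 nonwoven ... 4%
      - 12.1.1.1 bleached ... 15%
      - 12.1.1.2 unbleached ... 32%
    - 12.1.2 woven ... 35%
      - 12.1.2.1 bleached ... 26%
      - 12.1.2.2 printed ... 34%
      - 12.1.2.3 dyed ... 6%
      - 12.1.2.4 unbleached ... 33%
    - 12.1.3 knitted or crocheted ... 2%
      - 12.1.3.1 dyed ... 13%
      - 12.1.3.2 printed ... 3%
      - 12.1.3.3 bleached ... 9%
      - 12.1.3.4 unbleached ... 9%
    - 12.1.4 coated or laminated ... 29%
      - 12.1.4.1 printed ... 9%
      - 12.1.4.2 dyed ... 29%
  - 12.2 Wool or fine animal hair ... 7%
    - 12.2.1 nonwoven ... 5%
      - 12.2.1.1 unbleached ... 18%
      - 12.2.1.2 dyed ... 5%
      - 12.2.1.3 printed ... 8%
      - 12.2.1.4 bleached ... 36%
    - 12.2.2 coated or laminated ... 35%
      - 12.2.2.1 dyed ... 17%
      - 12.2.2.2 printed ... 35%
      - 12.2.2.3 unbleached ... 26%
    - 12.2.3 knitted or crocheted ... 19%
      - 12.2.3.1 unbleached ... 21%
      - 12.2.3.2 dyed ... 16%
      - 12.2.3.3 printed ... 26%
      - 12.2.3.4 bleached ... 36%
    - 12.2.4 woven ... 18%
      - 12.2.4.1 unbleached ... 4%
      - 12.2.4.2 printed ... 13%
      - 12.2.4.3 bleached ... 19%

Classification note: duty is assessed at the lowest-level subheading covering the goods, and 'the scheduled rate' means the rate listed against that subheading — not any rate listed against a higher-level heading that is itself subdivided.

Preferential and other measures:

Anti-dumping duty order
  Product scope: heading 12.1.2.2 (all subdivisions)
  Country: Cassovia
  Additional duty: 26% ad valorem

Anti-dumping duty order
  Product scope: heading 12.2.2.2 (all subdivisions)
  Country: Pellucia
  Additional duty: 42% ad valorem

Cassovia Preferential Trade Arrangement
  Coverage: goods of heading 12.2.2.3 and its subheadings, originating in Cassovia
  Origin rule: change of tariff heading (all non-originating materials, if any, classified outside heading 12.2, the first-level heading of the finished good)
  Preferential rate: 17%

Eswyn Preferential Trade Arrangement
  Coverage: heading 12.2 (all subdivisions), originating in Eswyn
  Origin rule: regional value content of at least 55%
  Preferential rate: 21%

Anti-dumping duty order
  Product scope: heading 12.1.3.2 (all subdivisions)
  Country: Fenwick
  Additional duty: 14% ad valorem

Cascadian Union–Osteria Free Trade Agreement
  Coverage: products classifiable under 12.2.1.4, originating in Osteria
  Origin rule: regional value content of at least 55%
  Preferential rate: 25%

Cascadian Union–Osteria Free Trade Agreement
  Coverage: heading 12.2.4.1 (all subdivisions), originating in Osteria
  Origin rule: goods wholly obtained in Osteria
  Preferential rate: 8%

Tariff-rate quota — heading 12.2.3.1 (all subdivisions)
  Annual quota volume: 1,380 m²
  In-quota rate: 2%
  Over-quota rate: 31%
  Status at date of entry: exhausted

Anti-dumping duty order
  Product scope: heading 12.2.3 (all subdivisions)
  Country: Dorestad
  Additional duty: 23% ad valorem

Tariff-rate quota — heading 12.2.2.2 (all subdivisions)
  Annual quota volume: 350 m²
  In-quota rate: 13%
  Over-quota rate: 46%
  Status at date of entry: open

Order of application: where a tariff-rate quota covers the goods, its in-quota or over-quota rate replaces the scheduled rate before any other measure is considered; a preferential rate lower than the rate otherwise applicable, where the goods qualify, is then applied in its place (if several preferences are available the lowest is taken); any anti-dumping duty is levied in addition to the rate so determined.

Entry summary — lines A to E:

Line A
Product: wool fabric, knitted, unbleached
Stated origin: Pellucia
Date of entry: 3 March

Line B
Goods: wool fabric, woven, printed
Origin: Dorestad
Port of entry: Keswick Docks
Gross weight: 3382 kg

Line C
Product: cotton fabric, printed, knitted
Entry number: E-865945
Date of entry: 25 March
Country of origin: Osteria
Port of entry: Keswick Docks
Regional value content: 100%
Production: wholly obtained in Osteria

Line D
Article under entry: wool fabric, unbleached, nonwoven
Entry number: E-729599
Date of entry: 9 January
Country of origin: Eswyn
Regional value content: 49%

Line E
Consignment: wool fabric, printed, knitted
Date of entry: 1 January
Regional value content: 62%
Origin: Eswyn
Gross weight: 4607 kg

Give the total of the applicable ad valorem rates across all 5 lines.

Line A: wool → 12.2; knitted → 12.2.3; unbleached → 12.2.3.1. Scheduled 21%. quota on 12.2.3.1 exhausted → over-quota 31%. → 31%.
Line B: wool → 12.2; woven → 12.2.4; printed → 12.2.4.2. Scheduled 13%. No special measure applies. → 13%.
Line C: cotton → 12.1; knitted → 12.1.3; printed → 12.1.3.2. Scheduled 3%. Osteria agreement on 12.2.1.4: 12.1.3.2 not covered; Osteria agreement on 12.2.4.1: 12.1.3.2 not covered. → 3%.
Line D: wool → 12.2; nonwoven → 12.2.1; unbleached → 12.2.1.1. Scheduled 18%. Eswyn agreement on 12.2: RVC < 55%. → 18%.
Line E: wool → 12.2; knitted → 12.2.3; printed → 12.2.3.3. Scheduled 26%. Eswyn agreement on 12.2: RVC ≥ 55% → 21% available; preferential 21%. → 21%.
Sum: 31% + 13% + 3% + 18% + 21% = 86%.

86%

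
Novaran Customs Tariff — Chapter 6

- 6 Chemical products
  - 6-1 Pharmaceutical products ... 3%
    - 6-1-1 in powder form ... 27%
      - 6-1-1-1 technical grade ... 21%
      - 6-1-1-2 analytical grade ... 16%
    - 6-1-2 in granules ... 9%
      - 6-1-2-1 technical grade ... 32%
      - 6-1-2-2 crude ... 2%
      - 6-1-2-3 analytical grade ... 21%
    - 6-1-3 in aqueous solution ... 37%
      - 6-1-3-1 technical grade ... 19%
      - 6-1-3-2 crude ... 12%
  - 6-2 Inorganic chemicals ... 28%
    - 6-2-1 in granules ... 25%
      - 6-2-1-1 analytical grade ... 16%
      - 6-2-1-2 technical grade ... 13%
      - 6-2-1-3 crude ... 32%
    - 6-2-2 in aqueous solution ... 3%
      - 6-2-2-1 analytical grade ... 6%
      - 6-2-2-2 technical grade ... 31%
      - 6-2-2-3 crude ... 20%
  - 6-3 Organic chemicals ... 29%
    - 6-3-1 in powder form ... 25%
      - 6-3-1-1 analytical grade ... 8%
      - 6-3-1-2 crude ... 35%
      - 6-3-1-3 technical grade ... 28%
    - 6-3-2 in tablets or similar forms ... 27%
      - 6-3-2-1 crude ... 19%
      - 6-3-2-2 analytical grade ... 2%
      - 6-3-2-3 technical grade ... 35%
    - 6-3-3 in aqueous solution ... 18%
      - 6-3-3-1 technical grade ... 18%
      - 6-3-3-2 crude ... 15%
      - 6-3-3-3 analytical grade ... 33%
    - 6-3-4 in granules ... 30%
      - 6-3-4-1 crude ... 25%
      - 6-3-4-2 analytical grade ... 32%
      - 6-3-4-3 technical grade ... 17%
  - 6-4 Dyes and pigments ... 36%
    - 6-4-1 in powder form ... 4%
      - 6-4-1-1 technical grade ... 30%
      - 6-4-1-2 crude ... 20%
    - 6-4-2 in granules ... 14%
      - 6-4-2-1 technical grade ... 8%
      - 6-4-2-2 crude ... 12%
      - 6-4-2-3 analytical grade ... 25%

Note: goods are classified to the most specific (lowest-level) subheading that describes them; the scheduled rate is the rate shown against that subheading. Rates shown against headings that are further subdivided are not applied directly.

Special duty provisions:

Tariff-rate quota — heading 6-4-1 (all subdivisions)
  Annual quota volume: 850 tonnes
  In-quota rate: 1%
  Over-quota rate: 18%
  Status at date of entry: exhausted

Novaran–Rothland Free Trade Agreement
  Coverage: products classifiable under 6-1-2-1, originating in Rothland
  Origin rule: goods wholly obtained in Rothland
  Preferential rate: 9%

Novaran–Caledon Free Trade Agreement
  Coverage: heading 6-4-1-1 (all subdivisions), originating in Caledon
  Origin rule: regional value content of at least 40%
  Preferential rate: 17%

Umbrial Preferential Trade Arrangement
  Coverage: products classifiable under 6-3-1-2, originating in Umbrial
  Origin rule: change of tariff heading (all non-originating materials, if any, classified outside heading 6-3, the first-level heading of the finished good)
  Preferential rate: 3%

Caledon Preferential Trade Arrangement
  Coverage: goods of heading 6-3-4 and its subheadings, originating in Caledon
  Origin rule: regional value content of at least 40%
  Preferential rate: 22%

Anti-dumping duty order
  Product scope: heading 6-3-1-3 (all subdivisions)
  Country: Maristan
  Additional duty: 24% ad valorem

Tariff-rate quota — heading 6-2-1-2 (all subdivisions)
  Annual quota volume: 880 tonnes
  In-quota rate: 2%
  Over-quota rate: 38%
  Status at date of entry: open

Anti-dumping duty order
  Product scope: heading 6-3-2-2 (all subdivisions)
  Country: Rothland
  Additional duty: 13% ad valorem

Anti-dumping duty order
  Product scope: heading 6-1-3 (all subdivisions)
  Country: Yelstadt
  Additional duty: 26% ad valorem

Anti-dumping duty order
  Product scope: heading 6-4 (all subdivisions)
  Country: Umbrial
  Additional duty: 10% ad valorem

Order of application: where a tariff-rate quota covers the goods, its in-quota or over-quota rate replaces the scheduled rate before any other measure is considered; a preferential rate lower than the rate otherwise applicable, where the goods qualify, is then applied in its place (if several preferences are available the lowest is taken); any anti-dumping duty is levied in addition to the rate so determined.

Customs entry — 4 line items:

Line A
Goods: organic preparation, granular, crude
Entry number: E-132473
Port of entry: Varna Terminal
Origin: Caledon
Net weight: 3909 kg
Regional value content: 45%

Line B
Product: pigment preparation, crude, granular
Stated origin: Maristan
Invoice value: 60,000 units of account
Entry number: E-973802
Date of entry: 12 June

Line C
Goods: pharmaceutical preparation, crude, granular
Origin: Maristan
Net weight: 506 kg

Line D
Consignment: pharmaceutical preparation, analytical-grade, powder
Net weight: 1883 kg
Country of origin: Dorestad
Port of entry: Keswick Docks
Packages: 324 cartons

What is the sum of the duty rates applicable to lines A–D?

52%

Line A: organic → 6-3; granular → 6-3-4; crude → 6-3-4-1. Scheduled 25%. Caledon agreement on 6-4-1-1: 6-3-4-1 not covered; Caledon agreement on 6-3-4: RVC ≥ 40% → 22% available; preferential 22%. → 22%.
Line B: pigment → 6-4; granular → 6-4-2; crude → 6-4-2-2. Scheduled 12%. No special measure applies. → 12%.
Line C: pharmaceutical → 6-1; granular → 6-1-2; crude → 6-1-2-2. Scheduled 2%. No special measure applies. → 2%.
Line D: pharmaceutical → 6-1; powder → 6-1-1; analytical-grade → 6-1-1-2. Scheduled 16%. No special measure applies. → 16%.
Sum: 22% + 12% + 2% + 16% = 52%.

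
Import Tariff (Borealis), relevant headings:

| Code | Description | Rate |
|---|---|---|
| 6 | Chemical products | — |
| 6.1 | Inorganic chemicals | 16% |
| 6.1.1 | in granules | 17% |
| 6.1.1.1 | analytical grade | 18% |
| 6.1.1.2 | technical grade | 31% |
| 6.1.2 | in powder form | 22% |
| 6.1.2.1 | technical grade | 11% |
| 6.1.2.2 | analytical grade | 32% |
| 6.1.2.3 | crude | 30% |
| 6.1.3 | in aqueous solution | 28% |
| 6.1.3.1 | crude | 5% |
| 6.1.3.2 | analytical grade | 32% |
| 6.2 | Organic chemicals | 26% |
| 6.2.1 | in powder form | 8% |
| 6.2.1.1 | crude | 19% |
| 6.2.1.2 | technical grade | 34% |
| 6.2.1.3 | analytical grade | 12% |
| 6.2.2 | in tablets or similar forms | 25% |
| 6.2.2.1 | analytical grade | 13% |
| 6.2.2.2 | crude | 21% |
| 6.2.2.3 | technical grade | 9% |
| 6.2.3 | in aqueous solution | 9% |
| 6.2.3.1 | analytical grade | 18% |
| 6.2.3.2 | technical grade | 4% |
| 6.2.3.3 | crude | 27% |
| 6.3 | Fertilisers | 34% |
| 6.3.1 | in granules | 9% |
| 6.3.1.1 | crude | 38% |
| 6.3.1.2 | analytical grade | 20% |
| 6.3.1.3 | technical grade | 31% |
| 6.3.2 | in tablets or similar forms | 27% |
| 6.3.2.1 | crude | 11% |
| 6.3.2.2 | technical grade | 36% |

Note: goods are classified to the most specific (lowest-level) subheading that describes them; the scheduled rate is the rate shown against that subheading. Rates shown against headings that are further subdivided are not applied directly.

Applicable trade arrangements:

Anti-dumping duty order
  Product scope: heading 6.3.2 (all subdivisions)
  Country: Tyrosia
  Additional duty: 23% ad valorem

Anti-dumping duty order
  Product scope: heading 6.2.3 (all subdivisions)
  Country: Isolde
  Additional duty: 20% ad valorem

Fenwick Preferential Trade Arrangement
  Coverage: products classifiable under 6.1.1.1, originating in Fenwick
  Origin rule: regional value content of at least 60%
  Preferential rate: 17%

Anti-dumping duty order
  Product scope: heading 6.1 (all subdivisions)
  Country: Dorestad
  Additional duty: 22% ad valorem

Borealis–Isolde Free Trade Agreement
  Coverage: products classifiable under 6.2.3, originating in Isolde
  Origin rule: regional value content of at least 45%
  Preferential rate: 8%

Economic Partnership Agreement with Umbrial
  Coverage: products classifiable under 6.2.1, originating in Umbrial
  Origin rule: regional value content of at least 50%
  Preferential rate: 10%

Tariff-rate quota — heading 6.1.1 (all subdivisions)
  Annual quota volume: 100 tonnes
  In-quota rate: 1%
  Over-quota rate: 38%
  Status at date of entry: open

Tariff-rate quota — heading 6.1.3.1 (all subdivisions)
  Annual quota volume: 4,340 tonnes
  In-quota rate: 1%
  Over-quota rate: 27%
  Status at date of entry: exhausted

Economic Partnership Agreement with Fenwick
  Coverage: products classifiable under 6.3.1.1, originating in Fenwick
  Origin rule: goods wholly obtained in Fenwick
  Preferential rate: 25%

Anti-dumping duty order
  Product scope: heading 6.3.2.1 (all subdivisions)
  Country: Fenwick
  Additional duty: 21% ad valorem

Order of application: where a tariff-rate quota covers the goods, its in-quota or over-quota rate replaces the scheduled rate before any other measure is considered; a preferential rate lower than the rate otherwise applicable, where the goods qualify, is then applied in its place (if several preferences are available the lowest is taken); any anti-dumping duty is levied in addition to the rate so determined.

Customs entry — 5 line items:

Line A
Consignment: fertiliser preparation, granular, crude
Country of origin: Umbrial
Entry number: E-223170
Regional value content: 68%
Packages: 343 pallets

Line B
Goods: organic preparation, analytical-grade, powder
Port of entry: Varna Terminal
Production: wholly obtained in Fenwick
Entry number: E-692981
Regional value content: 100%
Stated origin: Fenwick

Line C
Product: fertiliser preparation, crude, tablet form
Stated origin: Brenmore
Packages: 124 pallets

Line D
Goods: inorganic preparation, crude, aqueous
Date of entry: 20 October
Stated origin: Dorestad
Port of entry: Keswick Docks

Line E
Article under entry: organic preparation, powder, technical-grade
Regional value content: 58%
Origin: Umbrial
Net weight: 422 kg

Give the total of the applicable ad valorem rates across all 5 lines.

120%

Line A: fertiliser → 6.3; granular → 6.3.1; crude → 6.3.1.1. Scheduled 38%. Umbrial agreement on 6.2.1: 6.3.1.1 not covered. → 38%.
Line B: organic → 6.2; powder → 6.2.1; analytical-grade → 6.2.1.3. Scheduled 12%. Fenwick agreement on 6.1.1.1: 6.2.1.3 not covered; Fenwick agreement on 6.3.1.1: 6.2.1.3 not covered. → 12%.
Line C: fertiliser → 6.3; tablet form → 6.3.2; crude → 6.3.2.1. Scheduled 11%. No special measure applies. → 11%.
Line D: inorganic → 6.1; aqueous → 6.1.3; crude → 6.1.3.1. Scheduled 5%. quota on 6.1.3.1 exhausted → over-quota 27%; anti-dumping (Dorestad, 6.1): +22%; total 27% + 22% = 49%. → 49%.
Line E: organic → 6.2; powder → 6.2.1; technical-grade → 6.2.1.2. Scheduled 34%. Umbrial agreement on 6.2.1: RVC ≥ 50% → 10% available; preferential 10%. → 10%.
Sum: 38% + 12% + 11% + 49% + 10% = 120%.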